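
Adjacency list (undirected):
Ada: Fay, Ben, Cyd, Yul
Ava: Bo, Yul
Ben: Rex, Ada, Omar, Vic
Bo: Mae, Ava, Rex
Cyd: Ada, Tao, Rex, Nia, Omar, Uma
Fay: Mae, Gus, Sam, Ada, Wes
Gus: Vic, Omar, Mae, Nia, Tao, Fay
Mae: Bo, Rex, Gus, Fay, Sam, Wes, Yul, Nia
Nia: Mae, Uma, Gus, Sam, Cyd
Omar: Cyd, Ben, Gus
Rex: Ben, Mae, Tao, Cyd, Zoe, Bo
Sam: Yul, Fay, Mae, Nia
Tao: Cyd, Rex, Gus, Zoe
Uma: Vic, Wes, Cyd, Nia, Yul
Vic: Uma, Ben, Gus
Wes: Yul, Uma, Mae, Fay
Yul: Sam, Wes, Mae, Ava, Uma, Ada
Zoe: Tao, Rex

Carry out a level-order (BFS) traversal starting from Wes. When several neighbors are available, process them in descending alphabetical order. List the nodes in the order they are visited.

Wes Yul Uma Mae Fay Sam Ava Ada Vic Nia Cyd Rex Gus Bo Ben Tao Omar Zoe

Visit Wes; enqueue Yul, Uma, Mae, Fay → queue [Yul, Uma, Mae, Fay]
Visit Yul; enqueue Sam, Ava, Ada → queue [Uma, Mae, Fay, Sam, Ava, Ada]
Visit Uma; enqueue Vic, Nia, Cyd → queue [Mae, Fay, Sam, Ava, Ada, Vic, Nia, Cyd]
Visit Mae; enqueue Rex, Gus, Bo → queue [Fay, Sam, Ava, Ada, Vic, Nia, Cyd, Rex, Gus, Bo]
Visit Fay → queue [Sam, Ava, Ada, Vic, Nia, Cyd, Rex, Gus, Bo]
Visit Sam → queue [Ava, Ada, Vic, Nia, Cyd, Rex, Gus, Bo]
Visit Ava → queue [Ada, Vic, Nia, Cyd, Rex, Gus, Bo]
Visit Ada; enqueue Ben → queue [Vic, Nia, Cyd, Rex, Gus, Bo, Ben]
Visit Vic → queue [Nia, Cyd, Rex, Gus, Bo, Ben]
Visit Nia → queue [Cyd, Rex, Gus, Bo, Ben]
Visit Cyd; enqueue Tao, Omar → queue [Rex, Gus, Bo, Ben, Tao, Omar]
Visit Rex; enqueue Zoe → queue [Gus, Bo, Ben, Tao, Omar, Zoe]
Visit Gus → queue [Bo, Ben, Tao, Omar, Zoe]
Visit Bo → queue [Ben, Tao, Omar, Zoe]
Visit Ben → queue [Tao, Omar, Zoe]
Visit Tao → queue [Omar, Zoe]
Visit Omar → queue [Zoe]
Visit Zoe → queue []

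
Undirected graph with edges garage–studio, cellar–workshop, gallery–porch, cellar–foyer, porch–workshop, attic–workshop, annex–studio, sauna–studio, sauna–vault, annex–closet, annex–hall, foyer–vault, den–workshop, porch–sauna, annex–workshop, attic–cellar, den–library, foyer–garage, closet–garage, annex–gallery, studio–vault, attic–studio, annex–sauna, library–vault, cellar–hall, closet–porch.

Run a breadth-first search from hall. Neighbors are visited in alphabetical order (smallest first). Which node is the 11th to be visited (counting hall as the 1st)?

Visit hall; enqueue annex, cellar → queue [annex, cellar]
Visit annex; enqueue closet, gallery, sauna, studio, workshop → queue [cellar, closet, gallery, sauna, studio, workshop]
Visit cellar; enqueue attic, foyer → queue [closet, gallery, sauna, studio, workshop, attic, foyer]
Visit closet; enqueue garage, porch → queue [gallery, sauna, studio, workshop, attic, foyer, garage, porch]
Visit gallery → queue [sauna, studio, workshop, attic, foyer, garage, porch]
Visit sauna; enqueue vault → queue [studio, workshop, attic, foyer, garage, porch, vault]
Visit studio → queue [workshop, attic, foyer, garage, porch, vault]
Visit workshop; enqueue den → queue [attic, foyer, garage, porch, vault, den]
Visit attic → queue [foyer, garage, porch, vault, den]
Visit foyer → queue [garage, porch, vault, den]
Visit garage → queue [porch, vault, den]
Visit porch → queue [vault, den]
Visit vault; enqueue library → queue [den, library]
Visit den → queue [library]
Visit library → queue []

Visit order: hall, annex, cellar, closet, gallery, sauna, studio, workshop, attic, foyer, garage, porch, vault, den, library

garage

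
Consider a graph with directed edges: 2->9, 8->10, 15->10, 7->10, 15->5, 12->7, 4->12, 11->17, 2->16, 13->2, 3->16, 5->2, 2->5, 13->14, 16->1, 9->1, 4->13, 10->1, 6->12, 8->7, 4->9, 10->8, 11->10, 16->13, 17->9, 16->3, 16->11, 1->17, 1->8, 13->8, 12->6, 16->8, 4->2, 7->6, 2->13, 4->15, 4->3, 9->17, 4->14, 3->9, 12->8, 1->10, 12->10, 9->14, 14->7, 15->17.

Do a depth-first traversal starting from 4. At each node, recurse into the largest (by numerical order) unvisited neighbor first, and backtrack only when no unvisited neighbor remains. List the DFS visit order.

Visit 4
4 → 15
15 → 17
17 → 9
9 → 14
14 → 7
7 → 10
10 → 8
10 → 1
7 → 6
6 → 12
15 → 5
5 → 2
2 → 16
16 → 13
16 → 11
16 → 3

4, 15, 17, 9, 14, 7, 10, 8, 1, 6, 12, 5, 2, 16, 13, 11, 3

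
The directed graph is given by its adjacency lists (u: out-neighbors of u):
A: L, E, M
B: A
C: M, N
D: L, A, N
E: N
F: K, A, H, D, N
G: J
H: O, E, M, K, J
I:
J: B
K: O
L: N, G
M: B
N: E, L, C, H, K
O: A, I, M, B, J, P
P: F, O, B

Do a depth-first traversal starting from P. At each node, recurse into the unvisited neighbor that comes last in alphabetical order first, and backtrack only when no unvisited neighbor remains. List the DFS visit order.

Visit P
P → O
O → M
M → B
B → A
A → L
L → N
N → K
N → H
H → J
H → E
N → C
L → G
O → I
P → F
F → D

P -> O -> M -> B -> A -> L -> N -> K -> H -> J -> E -> C -> G -> I -> F -> D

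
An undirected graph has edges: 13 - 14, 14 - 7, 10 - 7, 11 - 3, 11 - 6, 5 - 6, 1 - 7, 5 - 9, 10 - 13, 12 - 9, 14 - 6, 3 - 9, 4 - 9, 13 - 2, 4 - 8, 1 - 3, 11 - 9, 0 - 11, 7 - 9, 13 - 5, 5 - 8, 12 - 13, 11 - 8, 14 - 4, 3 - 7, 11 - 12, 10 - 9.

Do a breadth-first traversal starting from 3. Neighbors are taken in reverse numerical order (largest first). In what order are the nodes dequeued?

3 11 9 7 1 12 8 6 0 10 5 4 14 13 2

Visit 3; enqueue 11, 9, 7, 1 → queue [11, 9, 7, 1]
Visit 11; enqueue 12, 8, 6, 0 → queue [9, 7, 1, 12, 8, 6, 0]
Visit 9; enqueue 10, 5, 4 → queue [7, 1, 12, 8, 6, 0, 10, 5, 4]
Visit 7; enqueue 14 → queue [1, 12, 8, 6, 0, 10, 5, 4, 14]
Visit 1 → queue [12, 8, 6, 0, 10, 5, 4, 14]
Visit 12; enqueue 13 → queue [8, 6, 0, 10, 5, 4, 14, 13]
Visit 8 → queue [6, 0, 10, 5, 4, 14, 13]
Visit 6 → queue [0, 10, 5, 4, 14, 13]
Visit 0 → queue [10, 5, 4, 14, 13]
Visit 10 → queue [5, 4, 14, 13]
Visit 5 → queue [4, 14, 13]
Visit 4 → queue [14, 13]
Visit 14 → queue [13]
Visit 13; enqueue 2 → queue [2]
Visit 2 → queue []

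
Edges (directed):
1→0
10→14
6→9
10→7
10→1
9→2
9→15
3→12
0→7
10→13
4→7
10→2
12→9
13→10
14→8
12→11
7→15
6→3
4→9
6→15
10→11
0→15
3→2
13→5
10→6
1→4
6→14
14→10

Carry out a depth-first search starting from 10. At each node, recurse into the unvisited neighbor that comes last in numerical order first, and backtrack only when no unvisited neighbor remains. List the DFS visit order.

Visit 10
10 → 14
14 → 8
10 → 13
13 → 5
10 → 11
10 → 7
7 → 15
10 → 6
6 → 9
9 → 2
6 → 3
3 → 12
10 → 1
1 → 4
1 → 0

10, 14, 8, 13, 5, 11, 7, 15, 6, 9, 2, 3, 12, 1, 4, 0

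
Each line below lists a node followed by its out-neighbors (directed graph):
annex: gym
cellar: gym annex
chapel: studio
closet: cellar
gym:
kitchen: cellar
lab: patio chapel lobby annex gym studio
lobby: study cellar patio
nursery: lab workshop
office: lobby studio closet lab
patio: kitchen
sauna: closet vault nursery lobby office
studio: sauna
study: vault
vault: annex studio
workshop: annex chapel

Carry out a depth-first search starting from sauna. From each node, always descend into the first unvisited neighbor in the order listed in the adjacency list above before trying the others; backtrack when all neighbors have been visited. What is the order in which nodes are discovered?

sauna → closet → cellar → gym → annex → vault → studio → nursery → lab → patio → kitchen → chapel → lobby → study → workshop → office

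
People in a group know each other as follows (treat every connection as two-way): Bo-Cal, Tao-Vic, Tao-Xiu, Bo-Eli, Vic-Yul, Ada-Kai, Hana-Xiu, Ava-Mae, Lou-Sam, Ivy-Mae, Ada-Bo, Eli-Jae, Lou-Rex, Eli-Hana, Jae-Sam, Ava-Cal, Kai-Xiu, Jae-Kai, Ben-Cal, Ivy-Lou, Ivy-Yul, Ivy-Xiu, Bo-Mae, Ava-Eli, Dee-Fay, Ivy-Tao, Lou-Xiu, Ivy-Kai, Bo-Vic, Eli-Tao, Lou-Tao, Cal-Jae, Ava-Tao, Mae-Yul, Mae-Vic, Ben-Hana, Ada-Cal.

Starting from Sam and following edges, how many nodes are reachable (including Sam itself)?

18

BFS from Sam visits: Sam, Jae, Lou, Cal, Eli, Kai, Ivy, Rex, Tao, Xiu, Ada, Ava, Ben, Bo, Hana, Mae, Yul, Vic
Reachable nodes: 18 of 20 total.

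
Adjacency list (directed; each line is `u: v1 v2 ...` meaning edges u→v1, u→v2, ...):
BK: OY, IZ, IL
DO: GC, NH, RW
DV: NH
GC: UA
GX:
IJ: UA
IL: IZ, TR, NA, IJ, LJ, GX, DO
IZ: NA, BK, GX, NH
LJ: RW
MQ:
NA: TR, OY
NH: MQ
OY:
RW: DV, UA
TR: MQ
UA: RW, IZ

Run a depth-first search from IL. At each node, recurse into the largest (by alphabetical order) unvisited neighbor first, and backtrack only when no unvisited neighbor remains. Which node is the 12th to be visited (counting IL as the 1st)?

BK

Visit IL
IL → TR
TR → MQ
IL → NA
NA → OY
IL → LJ
LJ → RW
RW → UA
UA → IZ
IZ → NH
IZ → GX
IZ → BK
RW → DV
IL → IJ
IL → DO
DO → GC

Visit order: IL, TR, MQ, NA, OY, LJ, RW, UA, IZ, NH, GX, BK, DV, IJ, DO, GC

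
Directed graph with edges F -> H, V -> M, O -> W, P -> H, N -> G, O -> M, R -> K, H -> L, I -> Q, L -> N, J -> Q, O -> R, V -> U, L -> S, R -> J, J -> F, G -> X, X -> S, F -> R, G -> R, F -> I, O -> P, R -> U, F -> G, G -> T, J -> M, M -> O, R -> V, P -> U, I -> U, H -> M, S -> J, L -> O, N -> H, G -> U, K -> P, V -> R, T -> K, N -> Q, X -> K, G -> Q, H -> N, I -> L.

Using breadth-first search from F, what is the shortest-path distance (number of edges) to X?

2

Level 0: F
Level 1: G, H, I, R
Level 2: J, K, L, M, N, Q, T, U, V, X
Level 3: O, P, S
Level 4: W
X first appears at level 2.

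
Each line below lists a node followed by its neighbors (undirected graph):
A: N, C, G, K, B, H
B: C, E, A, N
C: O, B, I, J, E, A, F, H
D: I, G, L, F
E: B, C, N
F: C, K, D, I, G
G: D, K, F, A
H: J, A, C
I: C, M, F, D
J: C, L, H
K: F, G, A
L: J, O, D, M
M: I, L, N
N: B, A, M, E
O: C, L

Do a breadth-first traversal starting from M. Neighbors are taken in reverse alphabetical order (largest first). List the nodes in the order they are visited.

M -> N -> L -> I -> E -> B -> A -> O -> J -> D -> F -> C -> K -> H -> G

Visit M; enqueue N, L, I → queue [N, L, I]
Visit N; enqueue E, B, A → queue [L, I, E, B, A]
Visit L; enqueue O, J, D → queue [I, E, B, A, O, J, D]
Visit I; enqueue F, C → queue [E, B, A, O, J, D, F, C]
Visit E → queue [B, A, O, J, D, F, C]
Visit B → queue [A, O, J, D, F, C]
Visit A; enqueue K, H, G → queue [O, J, D, F, C, K, H, G]
Visit O → queue [J, D, F, C, K, H, G]
Visit J → queue [D, F, C, K, H, G]
Visit D → queue [F, C, K, H, G]
Visit F → queue [C, K, H, G]
Visit C → queue [K, H, G]
Visit K → queue [H, G]
Visit H → queue [G]
Visit G → queue []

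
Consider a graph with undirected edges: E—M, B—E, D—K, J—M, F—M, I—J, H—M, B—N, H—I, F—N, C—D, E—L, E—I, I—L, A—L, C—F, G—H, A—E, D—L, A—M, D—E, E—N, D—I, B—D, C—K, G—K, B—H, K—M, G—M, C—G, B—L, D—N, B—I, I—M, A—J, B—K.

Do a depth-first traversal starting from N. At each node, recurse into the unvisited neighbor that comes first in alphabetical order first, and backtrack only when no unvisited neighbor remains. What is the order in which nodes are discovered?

Visit N
N → B
B → D
D → C
C → F
F → M
M → A
A → E
E → I
I → H
H → G
G → K
I → J
I → L

N B D C F M A E I H G K J L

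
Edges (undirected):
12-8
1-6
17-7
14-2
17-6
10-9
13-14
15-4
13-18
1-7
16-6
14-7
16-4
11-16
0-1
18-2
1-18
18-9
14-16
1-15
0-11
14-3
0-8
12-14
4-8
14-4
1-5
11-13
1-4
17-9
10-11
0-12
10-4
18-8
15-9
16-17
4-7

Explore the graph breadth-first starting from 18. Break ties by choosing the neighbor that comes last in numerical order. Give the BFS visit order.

18, 13, 9, 8, 2, 1, 14, 11, 17, 15, 10, 12, 4, 0, 7, 6, 5, 16, 3

Visit 18; enqueue 13, 9, 8, 2, 1 → queue [13, 9, 8, 2, 1]
Visit 13; enqueue 14, 11 → queue [9, 8, 2, 1, 14, 11]
Visit 9; enqueue 17, 15, 10 → queue [8, 2, 1, 14, 11, 17, 15, 10]
Visit 8; enqueue 12, 4, 0 → queue [2, 1, 14, 11, 17, 15, 10, 12, 4, 0]
Visit 2 → queue [1, 14, 11, 17, 15, 10, 12, 4, 0]
Visit 1; enqueue 7, 6, 5 → queue [14, 11, 17, 15, 10, 12, 4, 0, 7, 6, 5]
Visit 14; enqueue 16, 3 → queue [11, 17, 15, 10, 12, 4, 0, 7, 6, 5, 16, 3]
Visit 11 → queue [17, 15, 10, 12, 4, 0, 7, 6, 5, 16, 3]
Visit 17 → queue [15, 10, 12, 4, 0, 7, 6, 5, 16, 3]
Visit 15 → queue [10, 12, 4, 0, 7, 6, 5, 16, 3]
Visit 10 → queue [12, 4, 0, 7, 6, 5, 16, 3]
Visit 12 → queue [4, 0, 7, 6, 5, 16, 3]
Visit 4 → queue [0, 7, 6, 5, 16, 3]
Visit 0 → queue [7, 6, 5, 16, 3]
Visit 7 → queue [6, 5, 16, 3]
Visit 6 → queue [5, 16, 3]
Visit 5 → queue [16, 3]
Visit 16 → queue [3]
Visit 3 → queue []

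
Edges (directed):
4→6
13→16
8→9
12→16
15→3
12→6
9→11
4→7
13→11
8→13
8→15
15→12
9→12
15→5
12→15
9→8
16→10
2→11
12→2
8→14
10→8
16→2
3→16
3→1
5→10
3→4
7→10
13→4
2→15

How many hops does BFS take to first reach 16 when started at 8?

Level 0: 8
Level 1: 9, 13, 14, 15
Level 2: 3, 4, 5, 11, 12, 16
Level 3: 1, 2, 6, 7, 10
16 first appears at level 2.

2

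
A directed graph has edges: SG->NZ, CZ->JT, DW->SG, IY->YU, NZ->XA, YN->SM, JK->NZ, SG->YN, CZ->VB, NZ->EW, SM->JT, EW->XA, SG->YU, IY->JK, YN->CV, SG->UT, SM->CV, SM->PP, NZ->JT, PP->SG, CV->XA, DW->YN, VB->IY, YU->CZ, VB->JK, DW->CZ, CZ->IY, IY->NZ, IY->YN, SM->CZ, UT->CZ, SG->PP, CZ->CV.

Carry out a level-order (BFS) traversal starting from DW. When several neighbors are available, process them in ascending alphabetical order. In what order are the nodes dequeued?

Visit DW; enqueue CZ, SG, YN → queue [CZ, SG, YN]
Visit CZ; enqueue CV, IY, JT, VB → queue [SG, YN, CV, IY, JT, VB]
Visit SG; enqueue NZ, PP, UT, YU → queue [YN, CV, IY, JT, VB, NZ, PP, UT, YU]
Visit YN; enqueue SM → queue [CV, IY, JT, VB, NZ, PP, UT, YU, SM]
Visit CV; enqueue XA → queue [IY, JT, VB, NZ, PP, UT, YU, SM, XA]
Visit IY; enqueue JK → queue [JT, VB, NZ, PP, UT, YU, SM, XA, JK]
Visit JT → queue [VB, NZ, PP, UT, YU, SM, XA, JK]
Visit VB → queue [NZ, PP, UT, YU, SM, XA, JK]
Visit NZ; enqueue EW → queue [PP, UT, YU, SM, XA, JK, EW]
Visit PP → queue [UT, YU, SM, XA, JK, EW]
Visit UT → queue [YU, SM, XA, JK, EW]
Visit YU → queue [SM, XA, JK, EW]
Visit SM → queue [XA, JK, EW]
Visit XA → queue [JK, EW]
Visit JK → queue [EW]
Visit EW → queue []

DW → CZ → SG → YN → CV → IY → JT → VB → NZ → PP → UT → YU → SM → XA → JK → EW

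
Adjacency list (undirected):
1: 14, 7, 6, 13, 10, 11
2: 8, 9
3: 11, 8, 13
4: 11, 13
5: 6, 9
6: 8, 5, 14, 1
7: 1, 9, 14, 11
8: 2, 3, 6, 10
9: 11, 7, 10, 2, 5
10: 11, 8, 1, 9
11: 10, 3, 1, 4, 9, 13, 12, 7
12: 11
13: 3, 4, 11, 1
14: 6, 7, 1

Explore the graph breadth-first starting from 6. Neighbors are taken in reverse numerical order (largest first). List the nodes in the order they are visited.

Visit 6; enqueue 14, 8, 5, 1 → queue [14, 8, 5, 1]
Visit 14; enqueue 7 → queue [8, 5, 1, 7]
Visit 8; enqueue 10, 3, 2 → queue [5, 1, 7, 10, 3, 2]
Visit 5; enqueue 9 → queue [1, 7, 10, 3, 2, 9]
Visit 1; enqueue 13, 11 → queue [7, 10, 3, 2, 9, 13, 11]
Visit 7 → queue [10, 3, 2, 9, 13, 11]
Visit 10 → queue [3, 2, 9, 13, 11]
Visit 3 → queue [2, 9, 13, 11]
Visit 2 → queue [9, 13, 11]
Visit 9 → queue [13, 11]
Visit 13; enqueue 4 → queue [11, 4]
Visit 11; enqueue 12 → queue [4, 12]
Visit 4 → queue [12]
Visit 12 → queue []

6 → 14 → 8 → 5 → 1 → 7 → 10 → 3 → 2 → 9 → 13 → 11 → 4 → 12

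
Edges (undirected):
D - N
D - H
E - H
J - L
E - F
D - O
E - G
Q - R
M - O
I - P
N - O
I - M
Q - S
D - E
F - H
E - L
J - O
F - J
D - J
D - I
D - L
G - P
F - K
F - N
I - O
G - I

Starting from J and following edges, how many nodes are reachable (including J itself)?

BFS from J visits: J, D, F, L, O, E, H, I, N, K, M, G, P
Reachable nodes: 13 of 16 total.

13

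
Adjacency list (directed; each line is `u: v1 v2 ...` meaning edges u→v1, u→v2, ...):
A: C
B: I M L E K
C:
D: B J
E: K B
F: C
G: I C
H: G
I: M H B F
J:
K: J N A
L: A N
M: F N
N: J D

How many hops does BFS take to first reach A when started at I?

Level 0: I
Level 1: B, F, H, M
Level 2: C, E, G, K, L, N
Level 3: A, D, J
A first appears at level 3.

3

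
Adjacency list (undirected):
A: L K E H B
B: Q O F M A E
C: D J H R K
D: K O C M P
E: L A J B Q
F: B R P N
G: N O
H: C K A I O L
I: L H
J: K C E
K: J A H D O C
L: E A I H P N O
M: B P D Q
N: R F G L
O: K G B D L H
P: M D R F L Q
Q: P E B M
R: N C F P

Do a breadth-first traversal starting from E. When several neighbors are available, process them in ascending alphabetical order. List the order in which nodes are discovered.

E -> A -> B -> J -> L -> Q -> H -> K -> F -> M -> O -> C -> I -> N -> P -> D -> R -> G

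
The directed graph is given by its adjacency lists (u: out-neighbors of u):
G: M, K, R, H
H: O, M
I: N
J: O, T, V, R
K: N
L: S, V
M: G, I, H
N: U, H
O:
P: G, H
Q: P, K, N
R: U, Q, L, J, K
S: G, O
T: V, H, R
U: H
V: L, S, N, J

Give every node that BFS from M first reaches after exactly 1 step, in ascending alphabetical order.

G, H, I

Level 0: M
Level 1: G, H, I
Level 2: K, N, O, R
Level 3: J, L, Q, U
Level 4: P, S, T, V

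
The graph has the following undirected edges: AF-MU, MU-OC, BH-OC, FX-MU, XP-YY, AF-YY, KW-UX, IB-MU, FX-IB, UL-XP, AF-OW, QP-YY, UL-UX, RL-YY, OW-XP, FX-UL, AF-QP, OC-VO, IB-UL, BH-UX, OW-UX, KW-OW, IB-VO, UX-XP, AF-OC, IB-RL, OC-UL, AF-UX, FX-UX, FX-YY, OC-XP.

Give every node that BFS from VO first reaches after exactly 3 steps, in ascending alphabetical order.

Level 0: VO
Level 1: IB, OC
Level 2: AF, BH, FX, MU, RL, UL, XP
Level 3: OW, QP, UX, YY
Level 4: KW

OW, QP, UX, YY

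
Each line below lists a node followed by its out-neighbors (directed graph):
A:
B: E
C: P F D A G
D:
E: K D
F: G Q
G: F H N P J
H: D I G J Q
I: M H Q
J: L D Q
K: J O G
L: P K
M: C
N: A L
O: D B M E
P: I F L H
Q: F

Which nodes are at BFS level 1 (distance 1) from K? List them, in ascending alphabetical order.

G, J, O

Level 0: K
Level 1: G, J, O
Level 2: B, D, E, F, H, L, M, N, P, Q
Level 3: A, C, I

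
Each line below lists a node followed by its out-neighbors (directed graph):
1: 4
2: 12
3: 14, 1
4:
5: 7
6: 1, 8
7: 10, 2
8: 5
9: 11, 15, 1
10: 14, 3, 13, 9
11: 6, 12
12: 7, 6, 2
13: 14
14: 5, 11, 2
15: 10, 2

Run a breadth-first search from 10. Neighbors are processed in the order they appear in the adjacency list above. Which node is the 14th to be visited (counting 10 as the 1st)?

Visit 10; enqueue 14, 3, 13, 9 → queue [14, 3, 13, 9]
Visit 14; enqueue 5, 11, 2 → queue [3, 13, 9, 5, 11, 2]
Visit 3; enqueue 1 → queue [13, 9, 5, 11, 2, 1]
Visit 13 → queue [9, 5, 11, 2, 1]
Visit 9; enqueue 15 → queue [5, 11, 2, 1, 15]
Visit 5; enqueue 7 → queue [11, 2, 1, 15, 7]
Visit 11; enqueue 6, 12 → queue [2, 1, 15, 7, 6, 12]
Visit 2 → queue [1, 15, 7, 6, 12]
Visit 1; enqueue 4 → queue [15, 7, 6, 12, 4]
Visit 15 → queue [7, 6, 12, 4]
Visit 7 → queue [6, 12, 4]
Visit 6; enqueue 8 → queue [12, 4, 8]
Visit 12 → queue [4, 8]
Visit 4 → queue [8]
Visit 8 → queue []

Visit order: 10, 14, 3, 13, 9, 5, 11, 2, 1, 15, 7, 6, 12, 4, 8

4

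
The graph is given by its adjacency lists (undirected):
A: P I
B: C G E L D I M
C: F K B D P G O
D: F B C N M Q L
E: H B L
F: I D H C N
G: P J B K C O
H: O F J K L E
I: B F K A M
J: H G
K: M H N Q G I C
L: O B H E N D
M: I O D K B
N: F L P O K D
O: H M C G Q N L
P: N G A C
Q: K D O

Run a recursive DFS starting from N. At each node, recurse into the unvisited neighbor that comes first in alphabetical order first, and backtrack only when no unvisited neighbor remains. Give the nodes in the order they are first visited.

N D B C F H E L O G J K I A P M Q

Visit N
N → D
D → B
B → C
C → F
F → H
H → E
E → L
L → O
O → G
G → J
G → K
K → I
I → A
A → P
I → M
K → Q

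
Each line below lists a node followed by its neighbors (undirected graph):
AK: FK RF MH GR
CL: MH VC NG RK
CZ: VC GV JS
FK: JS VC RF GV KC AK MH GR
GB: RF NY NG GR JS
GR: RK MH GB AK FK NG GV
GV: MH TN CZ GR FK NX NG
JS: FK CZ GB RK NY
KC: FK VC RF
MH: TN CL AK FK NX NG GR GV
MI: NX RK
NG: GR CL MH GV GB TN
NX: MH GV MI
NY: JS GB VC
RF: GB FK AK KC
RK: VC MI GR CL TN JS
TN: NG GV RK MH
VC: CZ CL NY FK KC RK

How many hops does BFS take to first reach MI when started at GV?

2

Level 0: GV
Level 1: CZ, FK, GR, MH, NG, NX, TN
Level 2: AK, CL, GB, JS, KC, MI, RF, RK, VC
Level 3: NY
MI first appears at level 2.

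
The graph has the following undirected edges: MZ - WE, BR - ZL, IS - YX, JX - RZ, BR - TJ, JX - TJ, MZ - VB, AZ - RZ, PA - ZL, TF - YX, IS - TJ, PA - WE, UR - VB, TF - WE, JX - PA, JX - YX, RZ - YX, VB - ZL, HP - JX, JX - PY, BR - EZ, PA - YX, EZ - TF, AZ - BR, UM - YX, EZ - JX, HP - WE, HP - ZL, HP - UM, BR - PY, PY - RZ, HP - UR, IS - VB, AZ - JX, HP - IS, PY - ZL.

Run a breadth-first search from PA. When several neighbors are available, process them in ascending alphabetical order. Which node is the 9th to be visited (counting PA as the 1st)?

Visit PA; enqueue JX, WE, YX, ZL → queue [JX, WE, YX, ZL]
Visit JX; enqueue AZ, EZ, HP, PY, RZ, TJ → queue [WE, YX, ZL, AZ, EZ, HP, PY, RZ, TJ]
Visit WE; enqueue MZ, TF → queue [YX, ZL, AZ, EZ, HP, PY, RZ, TJ, MZ, TF]
Visit YX; enqueue IS, UM → queue [ZL, AZ, EZ, HP, PY, RZ, TJ, MZ, TF, IS, UM]
Visit ZL; enqueue BR, VB → queue [AZ, EZ, HP, PY, RZ, TJ, MZ, TF, IS, UM, BR, VB]
Visit AZ → queue [EZ, HP, PY, RZ, TJ, MZ, TF, IS, UM, BR, VB]
Visit EZ → queue [HP, PY, RZ, TJ, MZ, TF, IS, UM, BR, VB]
Visit HP; enqueue UR → queue [PY, RZ, TJ, MZ, TF, IS, UM, BR, VB, UR]
Visit PY → queue [RZ, TJ, MZ, TF, IS, UM, BR, VB, UR]
Visit RZ → queue [TJ, MZ, TF, IS, UM, BR, VB, UR]
Visit TJ → queue [MZ, TF, IS, UM, BR, VB, UR]
Visit MZ → queue [TF, IS, UM, BR, VB, UR]
Visit TF → queue [IS, UM, BR, VB, UR]
Visit IS → queue [UM, BR, VB, UR]
Visit UM → queue [BR, VB, UR]
Visit BR → queue [VB, UR]
Visit VB → queue [UR]
Visit UR → queue []

Visit order: PA, JX, WE, YX, ZL, AZ, EZ, HP, PY, RZ, TJ, MZ, TF, IS, UM, BR, VB, UR

PY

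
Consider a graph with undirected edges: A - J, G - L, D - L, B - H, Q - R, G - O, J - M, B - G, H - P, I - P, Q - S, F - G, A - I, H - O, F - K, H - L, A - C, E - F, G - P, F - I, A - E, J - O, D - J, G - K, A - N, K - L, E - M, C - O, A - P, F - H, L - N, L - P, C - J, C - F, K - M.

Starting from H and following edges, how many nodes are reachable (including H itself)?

BFS from H visits: H, B, F, L, O, P, G, C, E, I, K, D, N, J, A, M
Reachable nodes: 16 of 19 total.

16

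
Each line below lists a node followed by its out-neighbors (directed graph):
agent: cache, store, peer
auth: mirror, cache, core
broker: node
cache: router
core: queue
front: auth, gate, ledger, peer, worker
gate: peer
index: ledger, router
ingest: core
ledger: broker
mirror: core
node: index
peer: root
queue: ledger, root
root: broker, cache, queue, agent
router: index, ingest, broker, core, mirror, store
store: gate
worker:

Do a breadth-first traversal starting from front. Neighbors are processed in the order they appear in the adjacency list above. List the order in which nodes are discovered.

Visit front; enqueue auth, gate, ledger, peer, worker → queue [auth, gate, ledger, peer, worker]
Visit auth; enqueue mirror, cache, core → queue [gate, ledger, peer, worker, mirror, cache, core]
Visit gate → queue [ledger, peer, worker, mirror, cache, core]
Visit ledger; enqueue broker → queue [peer, worker, mirror, cache, core, broker]
Visit peer; enqueue root → queue [worker, mirror, cache, core, broker, root]
Visit worker → queue [mirror, cache, core, broker, root]
Visit mirror → queue [cache, core, broker, root]
Visit cache; enqueue router → queue [core, broker, root, router]
Visit core; enqueue queue → queue [broker, root, router, queue]
Visit broker; enqueue node → queue [root, router, queue, node]
Visit root; enqueue agent → queue [router, queue, node, agent]
Visit router; enqueue index, ingest, store → queue [queue, node, agent, index, ingest, store]
Visit queue → queue [node, agent, index, ingest, store]
Visit node → queue [agent, index, ingest, store]
Visit agent → queue [index, ingest, store]
Visit index → queue [ingest, store]
Visit ingest → queue [store]
Visit store → queue []

front, auth, gate, ledger, peer, worker, mirror, cache, core, broker, root, router, queue, node, agent, index, ingest, store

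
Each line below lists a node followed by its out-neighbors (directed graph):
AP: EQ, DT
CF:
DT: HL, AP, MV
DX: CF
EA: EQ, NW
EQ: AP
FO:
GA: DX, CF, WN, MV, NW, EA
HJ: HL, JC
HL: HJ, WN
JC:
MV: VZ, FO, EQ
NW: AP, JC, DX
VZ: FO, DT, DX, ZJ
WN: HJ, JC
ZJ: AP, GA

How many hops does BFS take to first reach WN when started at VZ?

Level 0: VZ
Level 1: DT, DX, FO, ZJ
Level 2: AP, CF, GA, HL, MV
Level 3: EA, EQ, HJ, NW, WN
Level 4: JC
WN first appears at level 3.

3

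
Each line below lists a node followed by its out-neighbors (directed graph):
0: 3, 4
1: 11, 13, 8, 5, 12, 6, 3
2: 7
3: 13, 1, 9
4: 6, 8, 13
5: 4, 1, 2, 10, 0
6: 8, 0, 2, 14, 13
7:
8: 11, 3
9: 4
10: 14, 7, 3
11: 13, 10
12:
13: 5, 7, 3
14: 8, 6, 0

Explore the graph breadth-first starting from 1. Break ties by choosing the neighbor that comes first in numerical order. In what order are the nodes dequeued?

1, 3, 5, 6, 8, 11, 12, 13, 9, 0, 2, 4, 10, 14, 7

Visit 1; enqueue 3, 5, 6, 8, 11, 12, 13 → queue [3, 5, 6, 8, 11, 12, 13]
Visit 3; enqueue 9 → queue [5, 6, 8, 11, 12, 13, 9]
Visit 5; enqueue 0, 2, 4, 10 → queue [6, 8, 11, 12, 13, 9, 0, 2, 4, 10]
Visit 6; enqueue 14 → queue [8, 11, 12, 13, 9, 0, 2, 4, 10, 14]
Visit 8 → queue [11, 12, 13, 9, 0, 2, 4, 10, 14]
Visit 11 → queue [12, 13, 9, 0, 2, 4, 10, 14]
Visit 12 → queue [13, 9, 0, 2, 4, 10, 14]
Visit 13; enqueue 7 → queue [9, 0, 2, 4, 10, 14, 7]
Visit 9 → queue [0, 2, 4, 10, 14, 7]
Visit 0 → queue [2, 4, 10, 14, 7]
Visit 2 → queue [4, 10, 14, 7]
Visit 4 → queue [10, 14, 7]
Visit 10 → queue [14, 7]
Visit 14 → queue [7]
Visit 7 → queue []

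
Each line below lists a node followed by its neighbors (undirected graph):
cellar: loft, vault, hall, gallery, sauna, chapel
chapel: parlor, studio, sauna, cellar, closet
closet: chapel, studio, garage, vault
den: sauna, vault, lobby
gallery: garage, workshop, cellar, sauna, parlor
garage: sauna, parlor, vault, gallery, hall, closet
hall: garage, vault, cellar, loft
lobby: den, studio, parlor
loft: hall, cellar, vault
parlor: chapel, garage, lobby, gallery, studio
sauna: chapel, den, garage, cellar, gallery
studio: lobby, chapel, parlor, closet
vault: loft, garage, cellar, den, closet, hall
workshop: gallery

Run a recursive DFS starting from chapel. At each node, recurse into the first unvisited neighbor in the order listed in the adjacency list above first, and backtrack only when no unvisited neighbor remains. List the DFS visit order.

chapel -> parlor -> garage -> sauna -> den -> vault -> loft -> hall -> cellar -> gallery -> workshop -> closet -> studio -> lobby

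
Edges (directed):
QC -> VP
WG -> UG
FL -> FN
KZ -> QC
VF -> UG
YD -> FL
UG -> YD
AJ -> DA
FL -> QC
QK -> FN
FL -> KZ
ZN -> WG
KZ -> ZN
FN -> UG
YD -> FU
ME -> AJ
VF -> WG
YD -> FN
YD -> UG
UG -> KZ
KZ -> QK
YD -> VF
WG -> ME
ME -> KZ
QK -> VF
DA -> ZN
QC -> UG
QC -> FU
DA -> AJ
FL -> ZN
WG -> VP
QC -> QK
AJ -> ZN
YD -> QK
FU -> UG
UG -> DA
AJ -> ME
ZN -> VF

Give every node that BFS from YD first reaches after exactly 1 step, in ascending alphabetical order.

FL, FN, FU, QK, UG, VF

Level 0: YD
Level 1: FL, FN, FU, QK, UG, VF
Level 2: DA, KZ, QC, WG, ZN
Level 3: AJ, ME, VP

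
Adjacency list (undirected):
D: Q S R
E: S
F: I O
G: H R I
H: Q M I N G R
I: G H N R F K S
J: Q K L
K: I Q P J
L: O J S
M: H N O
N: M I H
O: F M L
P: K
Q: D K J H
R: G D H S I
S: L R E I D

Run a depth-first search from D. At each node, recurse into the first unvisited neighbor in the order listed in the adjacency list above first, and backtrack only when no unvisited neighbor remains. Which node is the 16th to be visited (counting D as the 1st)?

P

Visit D
D → Q
Q → K
K → I
I → G
G → H
H → M
M → N
M → O
O → F
O → L
L → J
L → S
S → R
S → E
K → P

Visit order: D, Q, K, I, G, H, M, N, O, F, L, J, S, R, E, P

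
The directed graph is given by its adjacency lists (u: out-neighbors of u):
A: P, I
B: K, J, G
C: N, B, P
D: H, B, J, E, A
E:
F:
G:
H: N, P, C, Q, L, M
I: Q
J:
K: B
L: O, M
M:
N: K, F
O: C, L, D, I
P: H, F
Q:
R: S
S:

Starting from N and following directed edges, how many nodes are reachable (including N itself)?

6

BFS from N visits: N, K, F, B, J, G
Reachable nodes: 6 of 19 total.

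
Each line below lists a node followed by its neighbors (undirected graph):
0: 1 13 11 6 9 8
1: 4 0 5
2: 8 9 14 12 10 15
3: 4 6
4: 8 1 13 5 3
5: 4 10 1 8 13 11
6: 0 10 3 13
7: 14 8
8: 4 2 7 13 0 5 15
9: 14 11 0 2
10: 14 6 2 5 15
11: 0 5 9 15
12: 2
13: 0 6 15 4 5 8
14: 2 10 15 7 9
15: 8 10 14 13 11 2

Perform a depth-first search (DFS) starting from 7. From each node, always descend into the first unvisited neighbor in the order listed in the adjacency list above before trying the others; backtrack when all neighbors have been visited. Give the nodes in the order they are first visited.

Visit 7
7 → 14
14 → 2
2 → 8
8 → 4
4 → 1
1 → 0
0 → 13
13 → 6
6 → 10
10 → 5
5 → 11
11 → 9
11 → 15
6 → 3
2 → 12

7, 14, 2, 8, 4, 1, 0, 13, 6, 10, 5, 11, 9, 15, 3, 12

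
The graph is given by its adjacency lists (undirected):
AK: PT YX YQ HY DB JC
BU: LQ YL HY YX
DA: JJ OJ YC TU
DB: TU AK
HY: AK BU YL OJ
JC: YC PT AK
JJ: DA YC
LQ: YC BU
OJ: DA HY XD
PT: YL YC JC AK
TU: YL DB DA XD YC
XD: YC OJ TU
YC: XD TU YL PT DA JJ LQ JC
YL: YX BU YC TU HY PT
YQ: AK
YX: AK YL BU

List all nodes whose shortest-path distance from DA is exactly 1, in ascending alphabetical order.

JJ, OJ, TU, YC

Level 0: DA
Level 1: JJ, OJ, TU, YC
Level 2: DB, HY, JC, LQ, PT, XD, YL
Level 3: AK, BU, YX
Level 4: YQ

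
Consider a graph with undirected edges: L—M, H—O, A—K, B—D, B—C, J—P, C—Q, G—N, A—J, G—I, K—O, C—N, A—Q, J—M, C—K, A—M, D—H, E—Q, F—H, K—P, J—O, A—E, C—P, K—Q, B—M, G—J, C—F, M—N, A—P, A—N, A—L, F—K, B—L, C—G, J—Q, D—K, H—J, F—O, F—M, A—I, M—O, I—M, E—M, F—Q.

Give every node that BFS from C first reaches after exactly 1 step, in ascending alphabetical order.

B, F, G, K, N, P, Q

Level 0: C
Level 1: B, F, G, K, N, P, Q
Level 2: A, D, E, H, I, J, L, M, O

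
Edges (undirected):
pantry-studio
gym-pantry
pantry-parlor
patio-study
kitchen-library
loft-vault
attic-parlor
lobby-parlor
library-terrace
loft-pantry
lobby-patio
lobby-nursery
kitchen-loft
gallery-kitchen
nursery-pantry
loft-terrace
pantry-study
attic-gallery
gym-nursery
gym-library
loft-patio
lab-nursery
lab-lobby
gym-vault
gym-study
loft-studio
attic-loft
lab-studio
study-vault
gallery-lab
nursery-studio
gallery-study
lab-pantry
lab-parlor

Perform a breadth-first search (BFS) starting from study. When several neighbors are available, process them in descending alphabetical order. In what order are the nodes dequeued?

Visit study; enqueue vault, patio, pantry, gym, gallery → queue [vault, patio, pantry, gym, gallery]
Visit vault; enqueue loft → queue [patio, pantry, gym, gallery, loft]
Visit patio; enqueue lobby → queue [pantry, gym, gallery, loft, lobby]
Visit pantry; enqueue studio, parlor, nursery, lab → queue [gym, gallery, loft, lobby, studio, parlor, nursery, lab]
Visit gym; enqueue library → queue [gallery, loft, lobby, studio, parlor, nursery, lab, library]
Visit gallery; enqueue kitchen, attic → queue [loft, lobby, studio, parlor, nursery, lab, library, kitchen, attic]
Visit loft; enqueue terrace → queue [lobby, studio, parlor, nursery, lab, library, kitchen, attic, terrace]
Visit lobby → queue [studio, parlor, nursery, lab, library, kitchen, attic, terrace]
Visit studio → queue [parlor, nursery, lab, library, kitchen, attic, terrace]
Visit parlor → queue [nursery, lab, library, kitchen, attic, terrace]
Visit nursery → queue [lab, library, kitchen, attic, terrace]
Visit lab → queue [library, kitchen, attic, terrace]
Visit library → queue [kitchen, attic, terrace]
Visit kitchen → queue [attic, terrace]
Visit attic → queue [terrace]
Visit terrace → queue []

study -> vault -> patio -> pantry -> gym -> gallery -> loft -> lobby -> studio -> parlor -> nursery -> lab -> library -> kitchen -> attic -> terrace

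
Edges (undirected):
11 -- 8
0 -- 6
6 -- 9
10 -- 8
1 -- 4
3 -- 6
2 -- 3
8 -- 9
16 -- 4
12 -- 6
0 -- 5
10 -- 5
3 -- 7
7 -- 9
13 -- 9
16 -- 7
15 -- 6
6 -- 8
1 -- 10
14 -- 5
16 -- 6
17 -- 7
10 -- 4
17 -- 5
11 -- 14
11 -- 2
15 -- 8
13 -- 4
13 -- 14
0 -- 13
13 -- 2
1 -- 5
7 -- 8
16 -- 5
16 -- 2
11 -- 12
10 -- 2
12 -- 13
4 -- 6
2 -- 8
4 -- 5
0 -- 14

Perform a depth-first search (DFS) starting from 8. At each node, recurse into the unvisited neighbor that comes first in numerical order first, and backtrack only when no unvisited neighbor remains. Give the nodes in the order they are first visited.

8, 2, 3, 6, 0, 5, 1, 4, 10, 13, 9, 7, 16, 17, 12, 11, 14, 15

Visit 8
8 → 2
2 → 3
3 → 6
6 → 0
0 → 5
5 → 1
1 → 4
4 → 10
4 → 13
13 → 9
9 → 7
7 → 16
7 → 17
13 → 12
12 → 11
11 → 14
6 → 15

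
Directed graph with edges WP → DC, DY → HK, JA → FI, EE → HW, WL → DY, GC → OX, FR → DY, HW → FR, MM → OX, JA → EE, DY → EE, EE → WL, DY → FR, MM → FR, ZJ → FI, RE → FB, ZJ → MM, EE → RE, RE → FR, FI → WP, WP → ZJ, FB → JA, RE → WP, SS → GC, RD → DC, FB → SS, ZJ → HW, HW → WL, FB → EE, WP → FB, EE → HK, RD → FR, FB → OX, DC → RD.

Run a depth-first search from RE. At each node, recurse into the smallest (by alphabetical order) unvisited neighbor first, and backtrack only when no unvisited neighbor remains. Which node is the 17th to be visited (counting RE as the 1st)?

Visit RE
RE → FB
FB → EE
EE → HK
EE → HW
HW → FR
FR → DY
HW → WL
FB → JA
JA → FI
FI → WP
WP → DC
DC → RD
WP → ZJ
ZJ → MM
MM → OX
FB → SS
SS → GC

Visit order: RE, FB, EE, HK, HW, FR, DY, WL, JA, FI, WP, DC, RD, ZJ, MM, OX, SS, GC

SS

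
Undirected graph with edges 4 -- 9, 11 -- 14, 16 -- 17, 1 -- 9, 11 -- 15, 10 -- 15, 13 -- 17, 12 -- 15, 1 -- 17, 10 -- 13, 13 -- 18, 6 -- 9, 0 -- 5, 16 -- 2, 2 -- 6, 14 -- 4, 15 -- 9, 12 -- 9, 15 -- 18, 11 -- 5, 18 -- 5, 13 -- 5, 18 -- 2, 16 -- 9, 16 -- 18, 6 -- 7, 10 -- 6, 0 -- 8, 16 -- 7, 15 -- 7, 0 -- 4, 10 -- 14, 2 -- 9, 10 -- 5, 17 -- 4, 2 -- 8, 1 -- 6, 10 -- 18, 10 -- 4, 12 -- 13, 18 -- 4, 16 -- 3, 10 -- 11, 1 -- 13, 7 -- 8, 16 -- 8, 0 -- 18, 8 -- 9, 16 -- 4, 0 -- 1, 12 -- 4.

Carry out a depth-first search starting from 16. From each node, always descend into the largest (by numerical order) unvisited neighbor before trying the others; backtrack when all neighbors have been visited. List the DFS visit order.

16 -> 18 -> 15 -> 12 -> 13 -> 17 -> 4 -> 14 -> 11 -> 10 -> 6 -> 9 -> 8 -> 7 -> 2 -> 0 -> 5 -> 1 -> 3

Visit 16
16 → 18
18 → 15
15 → 12
12 → 13
13 → 17
17 → 4
4 → 14
14 → 11
11 → 10
10 → 6
6 → 9
9 → 8
8 → 7
8 → 2
8 → 0
0 → 5
0 → 1
16 → 3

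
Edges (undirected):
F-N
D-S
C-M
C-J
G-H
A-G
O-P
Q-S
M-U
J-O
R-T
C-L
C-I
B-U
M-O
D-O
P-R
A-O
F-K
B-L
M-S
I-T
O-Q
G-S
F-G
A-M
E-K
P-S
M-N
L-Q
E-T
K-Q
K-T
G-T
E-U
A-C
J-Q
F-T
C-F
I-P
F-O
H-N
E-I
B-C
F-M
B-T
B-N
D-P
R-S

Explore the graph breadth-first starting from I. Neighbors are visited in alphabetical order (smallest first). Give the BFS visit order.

I -> C -> E -> P -> T -> A -> B -> F -> J -> L -> M -> K -> U -> D -> O -> R -> S -> G -> N -> Q -> H

Visit I; enqueue C, E, P, T → queue [C, E, P, T]
Visit C; enqueue A, B, F, J, L, M → queue [E, P, T, A, B, F, J, L, M]
Visit E; enqueue K, U → queue [P, T, A, B, F, J, L, M, K, U]
Visit P; enqueue D, O, R, S → queue [T, A, B, F, J, L, M, K, U, D, O, R, S]
Visit T; enqueue G → queue [A, B, F, J, L, M, K, U, D, O, R, S, G]
Visit A → queue [B, F, J, L, M, K, U, D, O, R, S, G]
Visit B; enqueue N → queue [F, J, L, M, K, U, D, O, R, S, G, N]
Visit F → queue [J, L, M, K, U, D, O, R, S, G, N]
Visit J; enqueue Q → queue [L, M, K, U, D, O, R, S, G, N, Q]
Visit L → queue [M, K, U, D, O, R, S, G, N, Q]
Visit M → queue [K, U, D, O, R, S, G, N, Q]
Visit K → queue [U, D, O, R, S, G, N, Q]
Visit U → queue [D, O, R, S, G, N, Q]
Visit D → queue [O, R, S, G, N, Q]
Visit O → queue [R, S, G, N, Q]
Visit R → queue [S, G, N, Q]
Visit S → queue [G, N, Q]
Visit G; enqueue H → queue [N, Q, H]
Visit N → queue [Q, H]
Visit Q → queue [H]
Visit H → queue []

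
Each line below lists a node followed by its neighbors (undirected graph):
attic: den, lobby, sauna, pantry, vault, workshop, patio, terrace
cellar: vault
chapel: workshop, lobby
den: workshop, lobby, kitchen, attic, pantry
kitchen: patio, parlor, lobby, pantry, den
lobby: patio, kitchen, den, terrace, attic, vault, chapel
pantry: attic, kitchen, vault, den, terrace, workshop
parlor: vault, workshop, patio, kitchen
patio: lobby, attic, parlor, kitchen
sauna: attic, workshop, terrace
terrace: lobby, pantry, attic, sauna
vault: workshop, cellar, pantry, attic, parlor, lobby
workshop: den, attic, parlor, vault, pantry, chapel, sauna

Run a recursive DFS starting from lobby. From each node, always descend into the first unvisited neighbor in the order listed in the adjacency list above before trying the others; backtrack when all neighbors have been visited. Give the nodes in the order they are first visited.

lobby → patio → attic → den → workshop → parlor → vault → cellar → pantry → kitchen → terrace → sauna → chapel

Visit lobby
lobby → patio
patio → attic
attic → den
den → workshop
workshop → parlor
parlor → vault
vault → cellar
vault → pantry
pantry → kitchen
pantry → terrace
terrace → sauna
workshop → chapel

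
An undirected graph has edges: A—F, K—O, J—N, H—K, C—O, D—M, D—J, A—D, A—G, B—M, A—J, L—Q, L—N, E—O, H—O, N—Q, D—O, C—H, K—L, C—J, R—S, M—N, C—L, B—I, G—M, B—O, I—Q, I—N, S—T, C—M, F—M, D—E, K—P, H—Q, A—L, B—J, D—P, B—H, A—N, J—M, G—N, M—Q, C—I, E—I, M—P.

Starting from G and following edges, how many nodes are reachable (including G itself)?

17

BFS from G visits: G, N, M, A, Q, L, J, I, P, F, D, C, B, H, K, E, O
Reachable nodes: 17 of 20 total.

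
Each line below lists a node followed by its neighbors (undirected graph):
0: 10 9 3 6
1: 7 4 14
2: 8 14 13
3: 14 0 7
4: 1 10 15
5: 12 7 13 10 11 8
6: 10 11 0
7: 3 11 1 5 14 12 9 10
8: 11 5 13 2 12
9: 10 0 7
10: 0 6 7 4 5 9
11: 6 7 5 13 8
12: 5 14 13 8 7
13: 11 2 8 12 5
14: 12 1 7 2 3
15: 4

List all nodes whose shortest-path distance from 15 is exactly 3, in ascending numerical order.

0, 5, 6, 7, 9, 14

Level 0: 15
Level 1: 4
Level 2: 1, 10
Level 3: 0, 5, 6, 7, 9, 14
Level 4: 2, 3, 8, 11, 12, 13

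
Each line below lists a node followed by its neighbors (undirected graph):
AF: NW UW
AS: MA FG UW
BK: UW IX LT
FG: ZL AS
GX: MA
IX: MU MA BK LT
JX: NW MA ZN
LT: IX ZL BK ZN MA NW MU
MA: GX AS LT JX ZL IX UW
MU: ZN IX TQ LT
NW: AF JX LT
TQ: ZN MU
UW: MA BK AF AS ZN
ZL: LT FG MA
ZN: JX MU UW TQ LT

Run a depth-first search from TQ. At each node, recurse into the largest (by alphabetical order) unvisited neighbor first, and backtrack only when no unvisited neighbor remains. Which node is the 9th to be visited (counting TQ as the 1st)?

Visit TQ
TQ → ZN
ZN → UW
UW → MA
MA → ZL
ZL → LT
LT → NW
NW → JX
NW → AF
LT → MU
MU → IX
IX → BK
ZL → FG
FG → AS
MA → GX

Visit order: TQ, ZN, UW, MA, ZL, LT, NW, JX, AF, MU, IX, BK, FG, AS, GX

AF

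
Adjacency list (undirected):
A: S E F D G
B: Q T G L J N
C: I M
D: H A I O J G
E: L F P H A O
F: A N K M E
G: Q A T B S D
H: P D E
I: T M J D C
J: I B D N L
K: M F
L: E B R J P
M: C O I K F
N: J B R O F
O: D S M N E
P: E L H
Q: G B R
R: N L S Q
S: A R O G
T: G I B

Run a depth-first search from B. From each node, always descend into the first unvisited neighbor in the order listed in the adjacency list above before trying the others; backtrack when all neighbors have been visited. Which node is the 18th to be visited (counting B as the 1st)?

L

Visit B
B → Q
Q → G
G → A
A → S
S → R
R → N
N → J
J → I
I → T
I → M
M → C
M → O
O → D
D → H
H → P
P → E
E → L
E → F
F → K

Visit order: B, Q, G, A, S, R, N, J, I, T, M, C, O, D, H, P, E, L, F, K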